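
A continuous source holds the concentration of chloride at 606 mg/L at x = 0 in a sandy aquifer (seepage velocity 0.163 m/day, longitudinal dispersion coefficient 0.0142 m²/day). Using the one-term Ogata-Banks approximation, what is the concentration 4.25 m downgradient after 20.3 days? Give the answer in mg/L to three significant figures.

65.2 mg/L

For a continuous step input, C/C₀ ≈ ½·erfc((x−vt)/(2√(Dt))).
vt = 0.163 × 20.3 = 3.3089 m and 2√(Dt) = 2√(0.0142 × 20.3) = 1.074 m.
Argument (x−vt)/(2√(Dt)) = (4.25 − 3.3089)/1.074 = 0.8763; ½·erfc(0.8763) = 0.1076.
C = 606 × 0.1076 = 65.2 mg/L.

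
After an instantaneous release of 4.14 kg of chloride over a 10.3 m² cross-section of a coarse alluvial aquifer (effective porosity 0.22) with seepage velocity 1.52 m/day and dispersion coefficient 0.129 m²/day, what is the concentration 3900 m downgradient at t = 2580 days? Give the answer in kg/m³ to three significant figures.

0.0199 kg/m³

For an instantaneous plane source, C(x,t) = M/(n_e·A·√(4πDt)) · exp(−(x−vt)²/(4Dt)), with n_e·A the pore (flow) area.
Plume center vt = 1.52 × 2580 = 3921.6 m, so the well at 3900 m is 21.6 m upgradient of the peak.
√(4πDt) = 64.67 m, giving peak height M/(n_e·A·√(4πDt)) = 4.14/(0.22 × 10.3 × 64.67) = 0.02825 kg/m³.
(x−vt)²/(4Dt) = (-21.6)²/(4 × 0.129 × 2580) = 0.3505; exp(−0.3505) = 0.7043.
C = 0.02825 × 0.7043 = 0.0199 kg/m³.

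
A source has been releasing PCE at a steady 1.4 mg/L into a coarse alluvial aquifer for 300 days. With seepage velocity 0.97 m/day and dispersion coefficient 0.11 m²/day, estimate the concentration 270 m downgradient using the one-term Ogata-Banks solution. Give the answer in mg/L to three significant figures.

For a continuous step input, C/C₀ ≈ ½·erfc((x−vt)/(2√(Dt))).
vt = 0.97 × 300 = 291 m and 2√(Dt) = 2√(0.11 × 300) = 11.49 m.
Argument (x−vt)/(2√(Dt)) = (270 − 291)/11.49 = -1.828; ½·erfc(-1.828) = 0.9951.
C = 1.4 × 0.9951 = 1.39 mg/L.

1.39 mg/L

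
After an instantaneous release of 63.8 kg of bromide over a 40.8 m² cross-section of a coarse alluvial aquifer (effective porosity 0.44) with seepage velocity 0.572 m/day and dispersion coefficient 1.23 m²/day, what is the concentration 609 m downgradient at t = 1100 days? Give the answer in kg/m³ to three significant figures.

0.0253 kg/m³

For an instantaneous plane source, C(x,t) = M/(n_e·A·√(4πDt)) · exp(−(x−vt)²/(4Dt)), with n_e·A the pore (flow) area.
Plume center vt = 0.572 × 1100 = 629.2 m, so the well at 609 m is 20.2 m upgradient of the peak.
√(4πDt) = 130.4 m, giving peak height M/(n_e·A·√(4πDt)) = 63.8/(0.44 × 40.8 × 130.4) = 0.02725 kg/m³.
(x−vt)²/(4Dt) = (-20.2)²/(4 × 1.23 × 1100) = 0.07540; exp(−0.07540) = 0.9274.
C = 0.02725 × 0.9274 = 0.0253 kg/m³.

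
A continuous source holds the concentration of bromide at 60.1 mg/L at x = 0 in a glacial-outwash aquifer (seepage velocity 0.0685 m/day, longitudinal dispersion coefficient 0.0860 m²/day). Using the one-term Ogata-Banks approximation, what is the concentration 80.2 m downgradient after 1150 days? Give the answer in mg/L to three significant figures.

For a continuous step input, C/C₀ ≈ ½·erfc((x−vt)/(2√(Dt))).
vt = 0.0685 × 1150 = 78.775 m and 2√(Dt) = 2√(0.0860 × 1150) = 19.89 m.
Argument (x−vt)/(2√(Dt)) = (80.2 − 78.775)/19.89 = 0.07164; ½·erfc(0.07164) = 0.4597.
C = 60.1 × 0.4597 = 27.6 mg/L.

27.6 mg/L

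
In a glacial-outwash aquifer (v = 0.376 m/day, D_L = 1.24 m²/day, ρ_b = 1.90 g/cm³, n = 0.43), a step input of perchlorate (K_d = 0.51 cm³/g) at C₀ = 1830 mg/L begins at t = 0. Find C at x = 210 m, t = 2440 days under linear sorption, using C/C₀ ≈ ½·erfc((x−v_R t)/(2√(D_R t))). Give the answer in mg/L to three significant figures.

Retardation factor R = 1 + ρ_b·K_d/n = 1 + 1.90 × 0.51/0.43 = 3.253.
Sorption retards both mechanisms: v_R = v/R = 0.1156 m/day, D_R = D/R = 0.3812 m²/day.
v_R·t = 0.1156 × 2440 = 282.064 m; 2√(D_R t) = 61.00 m; argument = (210 − 282.064)/61.00 = -1.181.
C = C₀ × ½·erfc(-1.181) = 1830 × 0.9526 = 1740 mg/L.

1740 mg/L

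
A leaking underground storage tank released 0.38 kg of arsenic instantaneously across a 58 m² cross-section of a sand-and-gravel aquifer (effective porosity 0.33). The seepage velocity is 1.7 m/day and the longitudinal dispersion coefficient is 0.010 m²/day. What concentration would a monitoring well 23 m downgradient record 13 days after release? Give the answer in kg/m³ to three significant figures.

For an instantaneous plane source, C(x,t) = M/(n_e·A·√(4πDt)) · exp(−(x−vt)²/(4Dt)), with n_e·A the pore (flow) area.
Plume center vt = 1.7 × 13 = 22.1 m, so the well at 23 m is 0.9 m downgradient of the peak.
√(4πDt) = 1.278 m, giving peak height M/(n_e·A·√(4πDt)) = 0.38/(0.33 × 58 × 1.278) = 0.01553 kg/m³.
(x−vt)²/(4Dt) = (0.9)²/(4 × 0.010 × 13) = 1.558; exp(−1.558) = 0.2106.
C = 0.01553 × 0.2106 = 0.00327 kg/m³.

0.00327 kg/m³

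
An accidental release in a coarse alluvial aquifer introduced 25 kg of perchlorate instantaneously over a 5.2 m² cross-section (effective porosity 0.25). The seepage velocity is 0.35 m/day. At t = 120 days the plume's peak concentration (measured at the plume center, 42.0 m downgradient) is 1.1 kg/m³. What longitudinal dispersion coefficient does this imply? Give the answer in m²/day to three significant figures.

0.203 m²/day

At the plume center C_max = M/(n_e·A·√(4πDt)), so D = M²/(4πt·(n_e·A·C_max)²).
n_e·A·C_max = 0.25 × 5.2 × 1.1 = 1.430 kg/m.
D = 25²/(4π × 120 × 1.430²) = 0.203 m²/day.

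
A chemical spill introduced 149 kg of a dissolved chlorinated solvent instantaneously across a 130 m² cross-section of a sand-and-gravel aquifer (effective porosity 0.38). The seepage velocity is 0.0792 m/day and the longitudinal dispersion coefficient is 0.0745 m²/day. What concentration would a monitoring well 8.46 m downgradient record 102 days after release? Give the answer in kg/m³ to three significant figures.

0.307 kg/m³

For an instantaneous plane source, C(x,t) = M/(n_e·A·√(4πDt)) · exp(−(x−vt)²/(4Dt)), with n_e·A the pore (flow) area.
Plume center vt = 0.0792 × 102 = 8.0784 m, so the well at 8.46 m is 0.3816 m downgradient of the peak.
√(4πDt) = 9.772 m, giving peak height M/(n_e·A·√(4πDt)) = 149/(0.38 × 130 × 9.772) = 0.3087 kg/m³.
(x−vt)²/(4Dt) = (0.3816)²/(4 × 0.0745 × 102) = 0.004791; exp(−0.004791) = 0.9952.
C = 0.3087 × 0.9952 = 0.307 kg/m³.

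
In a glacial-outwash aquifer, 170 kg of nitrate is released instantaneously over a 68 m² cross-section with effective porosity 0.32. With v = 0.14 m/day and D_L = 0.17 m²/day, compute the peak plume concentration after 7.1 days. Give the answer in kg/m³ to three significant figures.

2.01 kg/m³

The peak of an instantaneous 1D plume sits at x = vt; there the Gaussian factor is 1 and C_max = M/(n_e·A·√(4πDt)), where n_e·A is the pore area the mass is dissolved in.
√(4πDt) = √(4π × 0.17 × 7.1) = 3.895 m, so C_max = 170/(0.32 × 68 × 3.895) = 2.01 kg/m³.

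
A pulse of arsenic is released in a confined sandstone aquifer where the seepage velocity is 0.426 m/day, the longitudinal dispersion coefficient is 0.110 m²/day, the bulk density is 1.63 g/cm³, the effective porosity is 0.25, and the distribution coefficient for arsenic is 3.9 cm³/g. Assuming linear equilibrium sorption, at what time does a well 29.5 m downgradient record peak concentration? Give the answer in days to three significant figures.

Retardation factor R = 1 + ρ_b·K_d/n = 1 + 1.63 × 3.9/0.25 = 26.43.
Sorption retards both mechanisms: v_R = v/R = 0.01612 m/day, D_R = D/R = 0.004162 m²/day.
Peak time from v_R²t² + 2D_R t − x² = 0: t = (√(D_R² + v_R²x²) − D_R)/v_R².
√(D_R² + v_R²x²) = √(0.004162² + 0.01612² × 29.5²) = 0.4756; v_R² = 0.0002599.
t = (0.4756 − 0.004162)/0.0002599 = 1810 days.

1810 days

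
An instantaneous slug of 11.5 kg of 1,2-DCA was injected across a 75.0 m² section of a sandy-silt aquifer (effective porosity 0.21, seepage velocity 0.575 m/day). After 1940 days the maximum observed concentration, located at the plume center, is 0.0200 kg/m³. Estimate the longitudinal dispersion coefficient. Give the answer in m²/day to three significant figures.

At the plume center C_max = M/(n_e·A·√(4πDt)), so D = M²/(4πt·(n_e·A·C_max)²).
n_e·A·C_max = 0.21 × 75.0 × 0.0200 = 0.3150 kg/m.
D = 11.5²/(4π × 1940 × 0.3150²) = 0.0547 m²/day.

0.0547 m²/day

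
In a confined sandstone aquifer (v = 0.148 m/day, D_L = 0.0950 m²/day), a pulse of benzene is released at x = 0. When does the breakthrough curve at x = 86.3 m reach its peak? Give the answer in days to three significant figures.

For the 1D instantaneous-source solution, setting ∂C/∂t = 0 at fixed x gives v²t² + 2Dt − x² = 0, so t = (√(D² + v²x²) − D)/v².
√(D² + v²x²) = √(0.0950² + 0.148² × 86.3²) = 12.77; v² = 0.021904.
t = (12.77 − 0.0950)/0.021904 = 579 days (vs. the pure-advection estimate x/v = 583 d).

579 days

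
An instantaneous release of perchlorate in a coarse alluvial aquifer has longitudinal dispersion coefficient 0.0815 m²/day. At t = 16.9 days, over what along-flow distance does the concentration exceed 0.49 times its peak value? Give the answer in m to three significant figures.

The plume is Gaussian with σ = √(2Dt) = √(2 × 0.0815 × 16.9) = 1.660 m.
C/C_peak = exp(−Δx²/(2σ²)) = 0.49 ⇒ Δx = σ·√(−2 ln 0.49) = 1.660 × 1.194 = 1.982 m.
Width = 2Δx = 3.96 m.

3.96 m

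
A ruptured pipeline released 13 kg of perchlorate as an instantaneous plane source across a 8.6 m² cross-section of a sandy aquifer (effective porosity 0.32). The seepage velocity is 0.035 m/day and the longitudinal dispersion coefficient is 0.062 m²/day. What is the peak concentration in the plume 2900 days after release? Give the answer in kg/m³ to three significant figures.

The peak of an instantaneous 1D plume sits at x = vt; there the Gaussian factor is 1 and C_max = M/(n_e·A·√(4πDt)), where n_e·A is the pore area the mass is dissolved in.
√(4πDt) = √(4π × 0.062 × 2900) = 47.53 m, so C_max = 13/(0.32 × 8.6 × 47.53) = 0.0994 kg/m³.

0.0994 kg/m³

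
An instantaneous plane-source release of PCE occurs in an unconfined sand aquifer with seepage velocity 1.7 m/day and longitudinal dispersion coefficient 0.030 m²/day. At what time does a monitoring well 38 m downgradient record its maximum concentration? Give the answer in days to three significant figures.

22.3 days

For the 1D instantaneous-source solution, setting ∂C/∂t = 0 at fixed x gives v²t² + 2Dt − x² = 0, so t = (√(D² + v²x²) − D)/v².
√(D² + v²x²) = √(0.030² + 1.7² × 38²) = 64.60; v² = 2.89.
t = (64.60 − 0.030)/2.89 = 22.3 days (vs. the pure-advection estimate x/v = 22.4 d).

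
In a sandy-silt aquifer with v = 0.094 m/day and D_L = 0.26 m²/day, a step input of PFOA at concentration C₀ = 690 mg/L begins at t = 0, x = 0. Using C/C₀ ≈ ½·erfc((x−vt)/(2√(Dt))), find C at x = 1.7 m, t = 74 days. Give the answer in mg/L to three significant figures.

For a continuous step input, C/C₀ ≈ ½·erfc((x−vt)/(2√(Dt))).
vt = 0.094 × 74 = 6.956 m and 2√(Dt) = 2√(0.26 × 74) = 8.773 m.
Argument (x−vt)/(2√(Dt)) = (1.7 − 6.956)/8.773 = -0.5991; ½·erfc(-0.5991) = 0.8016.
C = 690 × 0.8016 = 553 mg/L.

553 mg/L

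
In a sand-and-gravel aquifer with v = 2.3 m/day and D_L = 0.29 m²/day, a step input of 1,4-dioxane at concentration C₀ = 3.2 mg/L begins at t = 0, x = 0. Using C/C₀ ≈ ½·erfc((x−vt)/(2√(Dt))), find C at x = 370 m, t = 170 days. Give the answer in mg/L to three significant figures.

For a continuous step input, C/C₀ ≈ ½·erfc((x−vt)/(2√(Dt))).
vt = 2.3 × 170 = 391 m and 2√(Dt) = 2√(0.29 × 170) = 14.04 m.
Argument (x−vt)/(2√(Dt)) = (370 − 391)/14.04 = -1.496; ½·erfc(-1.496) = 0.9828.
C = 3.2 × 0.9828 = 3.14 mg/L.

3.14 mg/L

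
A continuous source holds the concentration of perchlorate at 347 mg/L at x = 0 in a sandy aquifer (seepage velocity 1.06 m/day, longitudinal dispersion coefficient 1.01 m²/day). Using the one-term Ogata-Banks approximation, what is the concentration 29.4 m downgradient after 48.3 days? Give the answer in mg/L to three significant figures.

342 mg/L

For a continuous step input, C/C₀ ≈ ½·erfc((x−vt)/(2√(Dt))).
vt = 1.06 × 48.3 = 51.198 m and 2√(Dt) = 2√(1.01 × 48.3) = 13.97 m.
Argument (x−vt)/(2√(Dt)) = (29.4 − 51.198)/13.97 = -1.560; ½·erfc(-1.560) = 0.9863.
C = 347 × 0.9863 = 342 mg/L.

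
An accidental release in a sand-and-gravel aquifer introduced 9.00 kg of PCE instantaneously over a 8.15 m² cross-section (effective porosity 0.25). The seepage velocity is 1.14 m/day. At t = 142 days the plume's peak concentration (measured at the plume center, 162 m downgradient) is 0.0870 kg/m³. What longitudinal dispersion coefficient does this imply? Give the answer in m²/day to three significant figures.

1.44 m²/day

At the plume center C_max = M/(n_e·A·√(4πDt)), so D = M²/(4πt·(n_e·A·C_max)²).
n_e·A·C_max = 0.25 × 8.15 × 0.0870 = 0.1773 kg/m.
D = 9.00²/(4π × 142 × 0.1773²) = 1.44 m²/day.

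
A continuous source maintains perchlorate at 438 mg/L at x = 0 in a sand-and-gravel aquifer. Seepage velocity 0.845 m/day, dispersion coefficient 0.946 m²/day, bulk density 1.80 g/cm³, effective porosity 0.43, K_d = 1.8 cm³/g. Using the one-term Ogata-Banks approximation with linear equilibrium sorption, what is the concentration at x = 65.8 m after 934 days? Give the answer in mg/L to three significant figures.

Retardation factor R = 1 + ρ_b·K_d/n = 1 + 1.80 × 1.8/0.43 = 8.535.
Sorption retards both mechanisms: v_R = v/R = 0.09900 m/day, D_R = D/R = 0.1108 m²/day.
v_R·t = 0.09900 × 934 = 92.466 m; 2√(D_R t) = 20.35 m; argument = (65.8 − 92.466)/20.35 = -1.310.
C = C₀ × ½·erfc(-1.310) = 438 × 0.9680 = 424 mg/L.

424 mg/L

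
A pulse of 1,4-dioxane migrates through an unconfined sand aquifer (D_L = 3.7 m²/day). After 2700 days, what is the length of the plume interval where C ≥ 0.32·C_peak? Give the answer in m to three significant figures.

The plume is Gaussian with σ = √(2Dt) = √(2 × 3.7 × 2700) = 141.4 m.
C/C_peak = exp(−Δx²/(2σ²)) = 0.32 ⇒ Δx = σ·√(−2 ln 0.32) = 141.4 × 1.510 = 213.5 m.
Width = 2Δx = 427 m.

427 m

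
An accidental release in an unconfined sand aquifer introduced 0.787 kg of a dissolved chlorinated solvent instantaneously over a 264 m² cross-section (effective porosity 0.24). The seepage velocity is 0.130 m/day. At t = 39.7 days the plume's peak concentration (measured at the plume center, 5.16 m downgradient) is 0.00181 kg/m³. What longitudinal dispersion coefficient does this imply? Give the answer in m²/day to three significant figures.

0.0944 m²/day

At the plume center C_max = M/(n_e·A·√(4πDt)), so D = M²/(4πt·(n_e·A·C_max)²).
n_e·A·C_max = 0.24 × 264 × 0.00181 = 0.1147 kg/m.
D = 0.787²/(4π × 39.7 × 0.1147²) = 0.0944 m²/day.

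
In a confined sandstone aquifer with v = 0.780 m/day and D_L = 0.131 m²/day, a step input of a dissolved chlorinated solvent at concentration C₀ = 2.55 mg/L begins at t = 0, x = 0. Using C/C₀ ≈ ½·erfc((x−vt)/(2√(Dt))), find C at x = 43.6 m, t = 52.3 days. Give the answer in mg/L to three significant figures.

0.572 mg/L

For a continuous step input, C/C₀ ≈ ½·erfc((x−vt)/(2√(Dt))).
vt = 0.780 × 52.3 = 40.794 m and 2√(Dt) = 2√(0.131 × 52.3) = 5.235 m.
Argument (x−vt)/(2√(Dt)) = (43.6 − 40.794)/5.235 = 0.5360; ½·erfc(0.5360) = 0.2242.
C = 2.55 × 0.2242 = 0.572 mg/L.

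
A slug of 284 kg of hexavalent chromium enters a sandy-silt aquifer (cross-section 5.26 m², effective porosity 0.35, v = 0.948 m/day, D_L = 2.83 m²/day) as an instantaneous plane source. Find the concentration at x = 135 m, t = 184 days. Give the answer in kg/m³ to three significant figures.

For an instantaneous plane source, C(x,t) = M/(n_e·A·√(4πDt)) · exp(−(x−vt)²/(4Dt)), with n_e·A the pore (flow) area.
Plume center vt = 0.948 × 184 = 174.432 m, so the well at 135 m is 39.432 m upgradient of the peak.
√(4πDt) = 80.89 m, giving peak height M/(n_e·A·√(4πDt)) = 284/(0.35 × 5.26 × 80.89) = 1.907 kg/m³.
(x−vt)²/(4Dt) = (-39.432)²/(4 × 2.83 × 184) = 0.7465; exp(−0.7465) = 0.4740.
C = 1.907 × 0.4740 = 0.904 kg/m³.

0.904 kg/m³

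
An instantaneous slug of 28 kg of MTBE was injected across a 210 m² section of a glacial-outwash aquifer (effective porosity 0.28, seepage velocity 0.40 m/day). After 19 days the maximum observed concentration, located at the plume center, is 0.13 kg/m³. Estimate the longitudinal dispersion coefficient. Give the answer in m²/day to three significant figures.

At the plume center C_max = M/(n_e·A·√(4πDt)), so D = M²/(4πt·(n_e·A·C_max)²).
n_e·A·C_max = 0.28 × 210 × 0.13 = 7.644 kg/m.
D = 28²/(4π × 19 × 7.644²) = 0.0562 m²/day.

0.0562 m²/day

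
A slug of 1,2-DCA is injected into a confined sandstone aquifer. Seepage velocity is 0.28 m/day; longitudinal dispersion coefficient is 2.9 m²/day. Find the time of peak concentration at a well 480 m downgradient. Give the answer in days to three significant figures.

For the 1D instantaneous-source solution, setting ∂C/∂t = 0 at fixed x gives v²t² + 2Dt − x² = 0, so t = (√(D² + v²x²) − D)/v².
√(D² + v²x²) = √(2.9² + 0.28² × 480²) = 134.4; v² = 0.0784.
t = (134.4 − 2.9)/0.0784 = 1680 days (vs. the pure-advection estimate x/v = 1710 d).

1680 days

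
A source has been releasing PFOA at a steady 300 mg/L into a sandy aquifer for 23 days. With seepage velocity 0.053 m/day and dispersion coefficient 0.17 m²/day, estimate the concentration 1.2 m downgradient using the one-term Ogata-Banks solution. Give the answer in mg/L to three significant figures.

151 mg/L

For a continuous step input, C/C₀ ≈ ½·erfc((x−vt)/(2√(Dt))).
vt = 0.053 × 23 = 1.219 m and 2√(Dt) = 2√(0.17 × 23) = 3.955 m.
Argument (x−vt)/(2√(Dt)) = (1.2 − 1.219)/3.955 = -0.004804; ½·erfc(-0.004804) = 0.5027.
C = 300 × 0.5027 = 151 mg/L.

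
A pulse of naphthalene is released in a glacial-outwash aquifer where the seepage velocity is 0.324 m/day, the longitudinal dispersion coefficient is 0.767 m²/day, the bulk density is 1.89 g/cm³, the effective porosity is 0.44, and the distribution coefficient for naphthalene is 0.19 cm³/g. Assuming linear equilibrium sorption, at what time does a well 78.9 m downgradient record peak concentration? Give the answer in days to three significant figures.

429 days

Retardation factor R = 1 + ρ_b·K_d/n = 1 + 1.89 × 0.19/0.44 = 1.816.
Sorption retards both mechanisms: v_R = v/R = 0.1784 m/day, D_R = D/R = 0.4224 m²/day.
Peak time from v_R²t² + 2D_R t − x² = 0: t = (√(D_R² + v_R²x²) − D_R)/v_R².
√(D_R² + v_R²x²) = √(0.4224² + 0.1784² × 78.9²) = 14.08; v_R² = 0.03183.
t = (14.08 − 0.4224)/0.03183 = 429 days.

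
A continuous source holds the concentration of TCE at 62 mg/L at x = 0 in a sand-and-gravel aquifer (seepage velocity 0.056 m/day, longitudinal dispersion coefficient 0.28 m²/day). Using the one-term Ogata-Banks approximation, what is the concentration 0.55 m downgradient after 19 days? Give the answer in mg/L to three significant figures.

For a continuous step input, C/C₀ ≈ ½·erfc((x−vt)/(2√(Dt))).
vt = 0.056 × 19 = 1.064 m and 2√(Dt) = 2√(0.28 × 19) = 4.613 m.
Argument (x−vt)/(2√(Dt)) = (0.55 − 1.064)/4.613 = -0.1114; ½·erfc(-0.1114) = 0.5626.
C = 62 × 0.5626 = 34.9 mg/L.

34.9 mg/L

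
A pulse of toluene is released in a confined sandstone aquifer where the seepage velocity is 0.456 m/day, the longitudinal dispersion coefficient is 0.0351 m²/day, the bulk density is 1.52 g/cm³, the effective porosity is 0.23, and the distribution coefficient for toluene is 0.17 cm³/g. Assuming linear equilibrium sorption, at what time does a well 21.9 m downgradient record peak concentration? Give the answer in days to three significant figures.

102 days

Retardation factor R = 1 + ρ_b·K_d/n = 1 + 1.52 × 0.17/0.23 = 2.123.
Sorption retards both mechanisms: v_R = v/R = 0.2148 m/day, D_R = D/R = 0.01653 m²/day.
Peak time from v_R²t² + 2D_R t − x² = 0: t = (√(D_R² + v_R²x²) − D_R)/v_R².
√(D_R² + v_R²x²) = √(0.01653² + 0.2148² × 21.9²) = 4.704; v_R² = 0.04614.
t = (4.704 − 0.01653)/0.04614 = 102 days.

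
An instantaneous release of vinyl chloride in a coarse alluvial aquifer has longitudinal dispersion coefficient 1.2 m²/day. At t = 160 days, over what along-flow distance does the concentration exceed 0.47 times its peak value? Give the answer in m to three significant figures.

48.2 m

The plume is Gaussian with σ = √(2Dt) = √(2 × 1.2 × 160) = 19.60 m.
C/C_peak = exp(−Δx²/(2σ²)) = 0.47 ⇒ Δx = σ·√(−2 ln 0.47) = 19.60 × 1.229 = 24.09 m.
Width = 2Δx = 48.2 m.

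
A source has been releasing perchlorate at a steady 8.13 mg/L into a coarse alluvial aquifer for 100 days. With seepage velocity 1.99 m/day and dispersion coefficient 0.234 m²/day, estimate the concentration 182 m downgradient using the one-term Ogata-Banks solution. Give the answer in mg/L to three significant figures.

For a continuous step input, C/C₀ ≈ ½·erfc((x−vt)/(2√(Dt))).
vt = 1.99 × 100 = 199 m and 2√(Dt) = 2√(0.234 × 100) = 9.675 m.
Argument (x−vt)/(2√(Dt)) = (182 − 199)/9.675 = -1.757; ½·erfc(-1.757) = 0.9935.
C = 8.13 × 0.9935 = 8.08 mg/L.

8.08 mg/L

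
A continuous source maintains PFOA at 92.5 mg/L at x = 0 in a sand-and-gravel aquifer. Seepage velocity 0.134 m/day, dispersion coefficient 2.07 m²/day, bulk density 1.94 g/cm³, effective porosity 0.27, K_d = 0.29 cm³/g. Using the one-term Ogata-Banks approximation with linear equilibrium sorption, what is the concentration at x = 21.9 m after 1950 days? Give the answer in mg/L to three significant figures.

82.4 mg/L

Retardation factor R = 1 + ρ_b·K_d/n = 1 + 1.94 × 0.29/0.27 = 3.084.
Sorption retards both mechanisms: v_R = v/R = 0.04345 m/day, D_R = D/R = 0.6712 m²/day.
v_R·t = 0.04345 × 1950 = 84.7275 m; 2√(D_R t) = 72.36 m; argument = (21.9 − 84.7275)/72.36 = -0.8683.
C = C₀ × ½·erfc(-0.8683) = 92.5 × 0.8903 = 82.4 mg/L.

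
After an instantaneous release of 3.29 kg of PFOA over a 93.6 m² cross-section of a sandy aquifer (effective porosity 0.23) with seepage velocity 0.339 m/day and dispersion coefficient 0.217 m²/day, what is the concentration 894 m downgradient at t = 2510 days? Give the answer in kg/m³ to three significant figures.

0.000787 kg/m³

For an instantaneous plane source, C(x,t) = M/(n_e·A·√(4πDt)) · exp(−(x−vt)²/(4Dt)), with n_e·A the pore (flow) area.
Plume center vt = 0.339 × 2510 = 850.89 m, so the well at 894 m is 43.11 m downgradient of the peak.
√(4πDt) = 82.73 m, giving peak height M/(n_e·A·√(4πDt)) = 3.29/(0.23 × 93.6 × 82.73) = 0.001847 kg/m³.
(x−vt)²/(4Dt) = (43.11)²/(4 × 0.217 × 2510) = 0.8530; exp(−0.8530) = 0.4261.
C = 0.001847 × 0.4261 = 0.000787 kg/m³.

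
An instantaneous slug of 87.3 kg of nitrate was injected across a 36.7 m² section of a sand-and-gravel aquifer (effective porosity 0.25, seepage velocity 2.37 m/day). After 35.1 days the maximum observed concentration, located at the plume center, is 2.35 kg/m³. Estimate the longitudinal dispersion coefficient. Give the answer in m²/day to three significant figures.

0.0372 m²/day

At the plume center C_max = M/(n_e·A·√(4πDt)), so D = M²/(4πt·(n_e·A·C_max)²).
n_e·A·C_max = 0.25 × 36.7 × 2.35 = 21.56 kg/m.
D = 87.3²/(4π × 35.1 × 21.56²) = 0.0372 m²/day.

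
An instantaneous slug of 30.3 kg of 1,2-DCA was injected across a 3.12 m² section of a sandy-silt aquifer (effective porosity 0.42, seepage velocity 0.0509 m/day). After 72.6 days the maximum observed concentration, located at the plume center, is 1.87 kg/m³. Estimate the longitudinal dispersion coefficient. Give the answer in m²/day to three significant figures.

0.168 m²/day

At the plume center C_max = M/(n_e·A·√(4πDt)), so D = M²/(4πt·(n_e·A·C_max)²).
n_e·A·C_max = 0.42 × 3.12 × 1.87 = 2.450 kg/m.
D = 30.3²/(4π × 72.6 × 2.450²) = 0.168 m²/day.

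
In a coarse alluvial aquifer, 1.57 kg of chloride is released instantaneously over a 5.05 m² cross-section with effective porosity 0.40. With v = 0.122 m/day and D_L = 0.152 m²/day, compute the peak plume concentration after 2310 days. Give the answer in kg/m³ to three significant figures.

0.0117 kg/m³

The peak of an instantaneous 1D plume sits at x = vt; there the Gaussian factor is 1 and C_max = M/(n_e·A·√(4πDt)), where n_e·A is the pore area the mass is dissolved in.
√(4πDt) = √(4π × 0.152 × 2310) = 66.43 m, so C_max = 1.57/(0.40 × 5.05 × 66.43) = 0.0117 kg/m³.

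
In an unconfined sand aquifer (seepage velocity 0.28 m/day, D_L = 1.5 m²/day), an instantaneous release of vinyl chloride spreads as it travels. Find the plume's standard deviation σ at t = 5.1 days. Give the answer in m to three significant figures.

Dispersive spreading gives a Gaussian with σ² = 2Dt; advection only shifts the center.
σ = √(2 × 1.5 × 5.1) = 3.91 m.

3.91 m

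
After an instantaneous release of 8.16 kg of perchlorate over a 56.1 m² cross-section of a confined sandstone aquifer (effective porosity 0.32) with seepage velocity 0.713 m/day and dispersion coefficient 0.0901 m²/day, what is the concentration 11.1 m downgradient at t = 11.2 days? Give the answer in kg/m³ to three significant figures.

For an instantaneous plane source, C(x,t) = M/(n_e·A·√(4πDt)) · exp(−(x−vt)²/(4Dt)), with n_e·A the pore (flow) area.
Plume center vt = 0.713 × 11.2 = 7.9856 m, so the well at 11.1 m is 3.1144 m downgradient of the peak.
√(4πDt) = 3.561 m, giving peak height M/(n_e·A·√(4πDt)) = 8.16/(0.32 × 56.1 × 3.561) = 0.1276 kg/m³.
(x−vt)²/(4Dt) = (3.1144)²/(4 × 0.0901 × 11.2) = 2.403; exp(−2.403) = 0.09045.
C = 0.1276 × 0.09045 = 0.0115 kg/m³.

0.0115 kg/m³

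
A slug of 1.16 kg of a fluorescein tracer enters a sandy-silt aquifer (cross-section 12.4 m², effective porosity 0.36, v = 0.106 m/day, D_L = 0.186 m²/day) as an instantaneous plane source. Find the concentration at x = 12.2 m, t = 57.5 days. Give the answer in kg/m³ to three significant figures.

0.00938 kg/m³

For an instantaneous plane source, C(x,t) = M/(n_e·A·√(4πDt)) · exp(−(x−vt)²/(4Dt)), with n_e·A the pore (flow) area.
Plume center vt = 0.106 × 57.5 = 6.095 m, so the well at 12.2 m is 6.105 m downgradient of the peak.
√(4πDt) = 11.59 m, giving peak height M/(n_e·A·√(4πDt)) = 1.16/(0.36 × 12.4 × 11.59) = 0.02242 kg/m³.
(x−vt)²/(4Dt) = (6.105)²/(4 × 0.186 × 57.5) = 0.8712; exp(−0.8712) = 0.4184.
C = 0.02242 × 0.4184 = 0.00938 kg/m³.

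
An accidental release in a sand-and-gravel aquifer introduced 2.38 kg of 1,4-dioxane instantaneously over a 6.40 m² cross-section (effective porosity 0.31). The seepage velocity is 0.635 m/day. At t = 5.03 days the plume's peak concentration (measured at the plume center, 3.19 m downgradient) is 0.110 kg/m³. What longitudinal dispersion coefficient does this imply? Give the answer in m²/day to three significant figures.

1.88 m²/day

At the plume center C_max = M/(n_e·A·√(4πDt)), so D = M²/(4πt·(n_e·A·C_max)²).
n_e·A·C_max = 0.31 × 6.40 × 0.110 = 0.2182 kg/m.
D = 2.38²/(4π × 5.03 × 0.2182²) = 1.88 m²/day.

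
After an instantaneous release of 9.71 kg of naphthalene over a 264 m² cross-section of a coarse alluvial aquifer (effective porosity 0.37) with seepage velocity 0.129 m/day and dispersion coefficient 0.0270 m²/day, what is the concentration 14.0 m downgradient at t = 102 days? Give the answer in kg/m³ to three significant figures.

For an instantaneous plane source, C(x,t) = M/(n_e·A·√(4πDt)) · exp(−(x−vt)²/(4Dt)), with n_e·A the pore (flow) area.
Plume center vt = 0.129 × 102 = 13.158 m, so the well at 14.0 m is 0.842 m downgradient of the peak.
√(4πDt) = 5.883 m, giving peak height M/(n_e·A·√(4πDt)) = 9.71/(0.37 × 264 × 5.883) = 0.01690 kg/m³.
(x−vt)²/(4Dt) = (0.842)²/(4 × 0.0270 × 102) = 0.06436; exp(−0.06436) = 0.9377.
C = 0.01690 × 0.9377 = 0.0158 kg/m³.

0.0158 kg/m³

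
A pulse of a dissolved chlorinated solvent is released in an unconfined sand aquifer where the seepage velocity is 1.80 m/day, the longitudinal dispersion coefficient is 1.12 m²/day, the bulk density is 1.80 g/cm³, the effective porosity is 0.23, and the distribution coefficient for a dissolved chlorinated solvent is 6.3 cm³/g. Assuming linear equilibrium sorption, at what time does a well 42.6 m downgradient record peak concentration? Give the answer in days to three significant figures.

1170 days

Retardation factor R = 1 + ρ_b·K_d/n = 1 + 1.80 × 6.3/0.23 = 50.30.
Sorption retards both mechanisms: v_R = v/R = 0.03579 m/day, D_R = D/R = 0.02227 m²/day.
Peak time from v_R²t² + 2D_R t − x² = 0: t = (√(D_R² + v_R²x²) − D_R)/v_R².
√(D_R² + v_R²x²) = √(0.02227² + 0.03579² × 42.6²) = 1.525; v_R² = 0.001281.
t = (1.525 − 0.02227)/0.001281 = 1170 days.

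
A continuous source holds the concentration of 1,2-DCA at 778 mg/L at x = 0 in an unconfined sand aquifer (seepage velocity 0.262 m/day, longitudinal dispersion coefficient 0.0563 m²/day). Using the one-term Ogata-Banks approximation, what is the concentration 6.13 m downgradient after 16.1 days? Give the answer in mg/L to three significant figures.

60.5 mg/L

For a continuous step input, C/C₀ ≈ ½·erfc((x−vt)/(2√(Dt))).
vt = 0.262 × 16.1 = 4.2182 m and 2√(Dt) = 2√(0.0563 × 16.1) = 1.904 m.
Argument (x−vt)/(2√(Dt)) = (6.13 − 4.2182)/1.904 = 1.004; ½·erfc(1.004) = 0.07782.
C = 778 × 0.07782 = 60.5 mg/L.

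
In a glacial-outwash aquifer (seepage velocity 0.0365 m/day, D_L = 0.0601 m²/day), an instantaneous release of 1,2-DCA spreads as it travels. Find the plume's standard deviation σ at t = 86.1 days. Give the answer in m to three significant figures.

Dispersive spreading gives a Gaussian with σ² = 2Dt; advection only shifts the center.
σ = √(2 × 0.0601 × 86.1) = 3.22 m.

3.22 m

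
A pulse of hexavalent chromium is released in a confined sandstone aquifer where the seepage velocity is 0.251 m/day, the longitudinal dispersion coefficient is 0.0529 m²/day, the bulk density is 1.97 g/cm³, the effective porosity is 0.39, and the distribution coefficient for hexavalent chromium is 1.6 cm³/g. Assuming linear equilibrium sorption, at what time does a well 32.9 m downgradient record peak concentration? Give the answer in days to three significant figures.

Retardation factor R = 1 + ρ_b·K_d/n = 1 + 1.97 × 1.6/0.39 = 9.082.
Sorption retards both mechanisms: v_R = v/R = 0.02764 m/day, D_R = D/R = 0.005825 m²/day.
Peak time from v_R²t² + 2D_R t − x² = 0: t = (√(D_R² + v_R²x²) − D_R)/v_R².
√(D_R² + v_R²x²) = √(0.005825² + 0.02764² × 32.9²) = 0.9094; v_R² = 0.0007640.
t = (0.9094 − 0.005825)/0.0007640 = 1180 days.

1180 days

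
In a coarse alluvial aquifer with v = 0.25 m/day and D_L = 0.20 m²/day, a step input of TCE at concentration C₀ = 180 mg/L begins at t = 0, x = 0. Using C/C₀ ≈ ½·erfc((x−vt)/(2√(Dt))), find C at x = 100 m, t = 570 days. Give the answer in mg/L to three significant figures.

For a continuous step input, C/C₀ ≈ ½·erfc((x−vt)/(2√(Dt))).
vt = 0.25 × 570 = 142.5 m and 2√(Dt) = 2√(0.20 × 570) = 21.35 m.
Argument (x−vt)/(2√(Dt)) = (100 − 142.5)/21.35 = -1.991; ½·erfc(-1.991) = 0.9976.
C = 180 × 0.9976 = 180 mg/L.

180 mg/L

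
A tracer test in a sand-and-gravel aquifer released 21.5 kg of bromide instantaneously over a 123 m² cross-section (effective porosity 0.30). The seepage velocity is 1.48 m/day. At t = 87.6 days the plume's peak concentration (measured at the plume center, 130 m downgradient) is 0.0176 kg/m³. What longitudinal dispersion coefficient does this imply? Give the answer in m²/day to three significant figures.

At the plume center C_max = M/(n_e·A·√(4πDt)), so D = M²/(4πt·(n_e·A·C_max)²).
n_e·A·C_max = 0.30 × 123 × 0.0176 = 0.6494 kg/m.
D = 21.5²/(4π × 87.6 × 0.6494²) = 0.996 m²/day.

0.996 m²/day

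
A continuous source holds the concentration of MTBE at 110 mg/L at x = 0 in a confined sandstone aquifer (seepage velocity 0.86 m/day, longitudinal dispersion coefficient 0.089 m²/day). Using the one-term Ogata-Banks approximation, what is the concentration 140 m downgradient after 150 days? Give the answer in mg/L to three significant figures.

For a continuous step input, C/C₀ ≈ ½·erfc((x−vt)/(2√(Dt))).
vt = 0.86 × 150 = 129 m and 2√(Dt) = 2√(0.089 × 150) = 7.308 m.
Argument (x−vt)/(2√(Dt)) = (140 − 129)/7.308 = 1.505; ½·erfc(1.505) = 0.01665.
C = 110 × 0.01665 = 1.83 mg/L.

1.83 mg/L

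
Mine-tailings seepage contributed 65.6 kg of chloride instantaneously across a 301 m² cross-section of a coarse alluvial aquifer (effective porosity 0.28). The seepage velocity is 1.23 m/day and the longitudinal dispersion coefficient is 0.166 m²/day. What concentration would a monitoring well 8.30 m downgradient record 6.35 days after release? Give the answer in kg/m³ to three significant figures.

For an instantaneous plane source, C(x,t) = M/(n_e·A·√(4πDt)) · exp(−(x−vt)²/(4Dt)), with n_e·A the pore (flow) area.
Plume center vt = 1.23 × 6.35 = 7.8105 m, so the well at 8.30 m is 0.4895 m downgradient of the peak.
√(4πDt) = 3.640 m, giving peak height M/(n_e·A·√(4πDt)) = 65.6/(0.28 × 301 × 3.640) = 0.2138 kg/m³.
(x−vt)²/(4Dt) = (0.4895)²/(4 × 0.166 × 6.35) = 0.05683; exp(−0.05683) = 0.9448.
C = 0.2138 × 0.9448 = 0.202 kg/m³.

0.202 kg/m³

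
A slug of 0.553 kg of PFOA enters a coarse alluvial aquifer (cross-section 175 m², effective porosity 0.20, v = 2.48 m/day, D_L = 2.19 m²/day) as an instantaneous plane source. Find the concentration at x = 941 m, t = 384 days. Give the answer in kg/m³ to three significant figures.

For an instantaneous plane source, C(x,t) = M/(n_e·A·√(4πDt)) · exp(−(x−vt)²/(4Dt)), with n_e·A the pore (flow) area.
Plume center vt = 2.48 × 384 = 952.32 m, so the well at 941 m is 11.32 m upgradient of the peak.
√(4πDt) = 102.8 m, giving peak height M/(n_e·A·√(4πDt)) = 0.553/(0.20 × 175 × 102.8) = 0.0001537 kg/m³.
(x−vt)²/(4Dt) = (-11.32)²/(4 × 2.19 × 384) = 0.03809; exp(−0.03809) = 0.9626.
C = 0.0001537 × 0.9626 = 0.000148 kg/m³.

0.000148 kg/m³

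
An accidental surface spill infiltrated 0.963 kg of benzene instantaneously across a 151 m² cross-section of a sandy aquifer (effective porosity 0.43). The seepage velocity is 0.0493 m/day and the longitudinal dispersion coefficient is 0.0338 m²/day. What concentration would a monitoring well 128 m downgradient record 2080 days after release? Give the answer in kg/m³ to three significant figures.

4.98e-05 kg/m³

For an instantaneous plane source, C(x,t) = M/(n_e·A·√(4πDt)) · exp(−(x−vt)²/(4Dt)), with n_e·A the pore (flow) area.
Plume center vt = 0.0493 × 2080 = 102.544 m, so the well at 128 m is 25.456 m downgradient of the peak.
√(4πDt) = 29.72 m, giving peak height M/(n_e·A·√(4πDt)) = 0.963/(0.43 × 151 × 29.72) = 0.0004990 kg/m³.
(x−vt)²/(4Dt) = (25.456)²/(4 × 0.0338 × 2080) = 2.304; exp(−2.304) = 0.09986.
C = 0.0004990 × 0.09986 = 4.98e-05 kg/m³.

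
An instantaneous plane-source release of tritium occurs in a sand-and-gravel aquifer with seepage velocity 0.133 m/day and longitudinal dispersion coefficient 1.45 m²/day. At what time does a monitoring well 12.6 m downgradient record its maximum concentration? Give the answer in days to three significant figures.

43.3 days

For the 1D instantaneous-source solution, setting ∂C/∂t = 0 at fixed x gives v²t² + 2Dt − x² = 0, so t = (√(D² + v²x²) − D)/v².
√(D² + v²x²) = √(1.45² + 0.133² × 12.6²) = 2.216; v² = 0.017689.
t = (2.216 − 1.45)/0.017689 = 43.3 days (vs. the pure-advection estimate x/v = 94.7 d).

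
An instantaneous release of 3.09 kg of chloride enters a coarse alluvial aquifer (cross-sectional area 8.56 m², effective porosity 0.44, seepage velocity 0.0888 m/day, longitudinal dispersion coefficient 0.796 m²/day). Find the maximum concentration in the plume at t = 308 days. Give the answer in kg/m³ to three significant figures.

0.0148 kg/m³

The peak of an instantaneous 1D plume sits at x = vt; there the Gaussian factor is 1 and C_max = M/(n_e·A·√(4πDt)), where n_e·A is the pore area the mass is dissolved in.
√(4πDt) = √(4π × 0.796 × 308) = 55.51 m, so C_max = 3.09/(0.44 × 8.56 × 55.51) = 0.0148 kg/m³.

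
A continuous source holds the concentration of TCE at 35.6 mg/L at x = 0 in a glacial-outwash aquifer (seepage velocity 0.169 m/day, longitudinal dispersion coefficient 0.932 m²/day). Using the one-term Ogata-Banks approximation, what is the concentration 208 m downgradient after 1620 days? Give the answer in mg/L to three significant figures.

For a continuous step input, C/C₀ ≈ ½·erfc((x−vt)/(2√(Dt))).
vt = 0.169 × 1620 = 273.78 m and 2√(Dt) = 2√(0.932 × 1620) = 77.71 m.
Argument (x−vt)/(2√(Dt)) = (208 − 273.78)/77.71 = -0.8465; ½·erfc(-0.8465) = 0.8844.
C = 35.6 × 0.8844 = 31.5 mg/L.

31.5 mg/L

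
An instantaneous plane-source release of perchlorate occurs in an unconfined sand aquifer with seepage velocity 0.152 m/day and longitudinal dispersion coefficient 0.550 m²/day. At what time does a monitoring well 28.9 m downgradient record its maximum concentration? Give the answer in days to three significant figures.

168 days

For the 1D instantaneous-source solution, setting ∂C/∂t = 0 at fixed x gives v²t² + 2Dt − x² = 0, so t = (√(D² + v²x²) − D)/v².
√(D² + v²x²) = √(0.550² + 0.152² × 28.9²) = 4.427; v² = 0.023104.
t = (4.427 − 0.550)/0.023104 = 168 days (vs. the pure-advection estimate x/v = 190 d).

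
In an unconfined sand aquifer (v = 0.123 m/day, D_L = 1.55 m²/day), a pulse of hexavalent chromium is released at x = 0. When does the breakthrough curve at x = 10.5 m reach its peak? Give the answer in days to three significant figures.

30.9 days

For the 1D instantaneous-source solution, setting ∂C/∂t = 0 at fixed x gives v²t² + 2Dt − x² = 0, so t = (√(D² + v²x²) − D)/v².
√(D² + v²x²) = √(1.55² + 0.123² × 10.5²) = 2.018; v² = 0.015129.
t = (2.018 − 1.55)/0.015129 = 30.9 days (vs. the pure-advection estimate x/v = 85.4 d).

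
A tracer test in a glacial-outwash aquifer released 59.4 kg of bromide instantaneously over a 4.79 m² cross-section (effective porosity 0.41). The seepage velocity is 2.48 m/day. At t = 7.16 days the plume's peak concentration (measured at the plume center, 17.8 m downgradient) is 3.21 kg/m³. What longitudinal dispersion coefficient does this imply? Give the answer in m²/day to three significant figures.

0.987 m²/day

At the plume center C_max = M/(n_e·A·√(4πDt)), so D = M²/(4πt·(n_e·A·C_max)²).
n_e·A·C_max = 0.41 × 4.79 × 3.21 = 6.304 kg/m.
D = 59.4²/(4π × 7.16 × 6.304²) = 0.987 m²/day.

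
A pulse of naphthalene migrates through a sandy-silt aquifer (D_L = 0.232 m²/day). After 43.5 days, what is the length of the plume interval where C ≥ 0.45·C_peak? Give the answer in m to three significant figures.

11.4 m

The plume is Gaussian with σ = √(2Dt) = √(2 × 0.232 × 43.5) = 4.493 m.
C/C_peak = exp(−Δx²/(2σ²)) = 0.45 ⇒ Δx = σ·√(−2 ln 0.45) = 4.493 × 1.264 = 5.679 m.
Width = 2Δx = 11.4 m.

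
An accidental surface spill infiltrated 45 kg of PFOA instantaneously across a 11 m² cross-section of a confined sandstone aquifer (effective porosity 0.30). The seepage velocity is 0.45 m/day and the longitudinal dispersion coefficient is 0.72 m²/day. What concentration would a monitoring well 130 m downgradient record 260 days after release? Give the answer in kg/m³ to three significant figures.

For an instantaneous plane source, C(x,t) = M/(n_e·A·√(4πDt)) · exp(−(x−vt)²/(4Dt)), with n_e·A the pore (flow) area.
Plume center vt = 0.45 × 260 = 117 m, so the well at 130 m is 13 m downgradient of the peak.
√(4πDt) = 48.50 m, giving peak height M/(n_e·A·√(4πDt)) = 45/(0.30 × 11 × 48.50) = 0.2812 kg/m³.
(x−vt)²/(4Dt) = (13)²/(4 × 0.72 × 260) = 0.2257; exp(−0.2257) = 0.7980.
C = 0.2812 × 0.7980 = 0.224 kg/m³.

0.224 kg/m³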